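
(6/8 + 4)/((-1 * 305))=-19/1220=-0.02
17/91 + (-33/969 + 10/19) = 19960/29393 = 0.68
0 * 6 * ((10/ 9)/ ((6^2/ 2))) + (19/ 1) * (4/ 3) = 76/ 3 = 25.33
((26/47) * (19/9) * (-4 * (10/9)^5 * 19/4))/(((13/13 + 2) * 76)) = -12350000/74933181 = -0.16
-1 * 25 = -25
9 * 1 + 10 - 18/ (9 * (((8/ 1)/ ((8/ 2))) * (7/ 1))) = 132/ 7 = 18.86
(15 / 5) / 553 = 3 / 553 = 0.01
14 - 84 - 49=-119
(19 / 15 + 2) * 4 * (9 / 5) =588 / 25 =23.52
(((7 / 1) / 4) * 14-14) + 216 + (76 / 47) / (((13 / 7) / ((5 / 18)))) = 2493707 / 10998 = 226.74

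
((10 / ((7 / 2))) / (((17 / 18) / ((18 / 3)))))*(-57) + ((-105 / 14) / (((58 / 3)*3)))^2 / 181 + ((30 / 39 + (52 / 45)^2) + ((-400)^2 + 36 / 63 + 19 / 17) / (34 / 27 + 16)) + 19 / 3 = 2093734336871330917 / 253961436877200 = 8244.30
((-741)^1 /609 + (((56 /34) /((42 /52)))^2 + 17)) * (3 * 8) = 84234016 /176001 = 478.60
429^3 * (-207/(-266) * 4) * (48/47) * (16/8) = 3137931441216/6251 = 501988712.40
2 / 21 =0.10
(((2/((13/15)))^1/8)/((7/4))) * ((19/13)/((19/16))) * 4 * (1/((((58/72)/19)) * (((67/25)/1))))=16416000/2298569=7.14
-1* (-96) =96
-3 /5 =-0.60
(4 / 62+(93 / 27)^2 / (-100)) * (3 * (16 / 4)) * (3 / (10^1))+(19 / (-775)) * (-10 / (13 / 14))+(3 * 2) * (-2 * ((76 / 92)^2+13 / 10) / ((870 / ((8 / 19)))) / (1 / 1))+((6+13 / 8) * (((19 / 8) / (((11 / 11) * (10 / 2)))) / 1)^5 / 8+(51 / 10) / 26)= 1918168014564576187 / 6928428780748800000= 0.28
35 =35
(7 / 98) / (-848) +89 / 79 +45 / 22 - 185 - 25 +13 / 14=-2124217125 / 10316768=-205.90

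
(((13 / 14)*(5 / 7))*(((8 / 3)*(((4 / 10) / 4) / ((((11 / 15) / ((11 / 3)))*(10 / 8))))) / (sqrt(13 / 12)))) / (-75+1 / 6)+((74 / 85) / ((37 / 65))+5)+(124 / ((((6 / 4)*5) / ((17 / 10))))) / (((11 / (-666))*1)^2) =5298760047 / 51425-32*sqrt(39) / 22001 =103038.59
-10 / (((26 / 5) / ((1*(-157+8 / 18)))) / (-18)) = -70450 / 13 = -5419.23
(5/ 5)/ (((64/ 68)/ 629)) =10693/ 16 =668.31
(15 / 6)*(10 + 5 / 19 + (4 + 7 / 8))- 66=-8559 / 304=-28.15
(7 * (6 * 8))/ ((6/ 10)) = 560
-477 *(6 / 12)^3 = -477 / 8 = -59.62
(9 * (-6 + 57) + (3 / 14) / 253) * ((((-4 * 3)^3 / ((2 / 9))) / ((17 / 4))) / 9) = -2809349568 / 30107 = -93312.17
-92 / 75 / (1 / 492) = -15088 / 25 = -603.52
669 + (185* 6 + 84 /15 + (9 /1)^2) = 9328 /5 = 1865.60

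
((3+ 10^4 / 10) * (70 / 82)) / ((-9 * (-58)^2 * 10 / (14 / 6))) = -49147 / 7447896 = -0.01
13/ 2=6.50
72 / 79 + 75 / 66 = 3559 / 1738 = 2.05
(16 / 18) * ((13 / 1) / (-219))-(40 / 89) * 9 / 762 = -1293772 / 22278213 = -0.06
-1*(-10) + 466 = 476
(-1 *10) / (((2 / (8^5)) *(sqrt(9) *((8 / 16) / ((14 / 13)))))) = -4587520 / 39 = -117628.72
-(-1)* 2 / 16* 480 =60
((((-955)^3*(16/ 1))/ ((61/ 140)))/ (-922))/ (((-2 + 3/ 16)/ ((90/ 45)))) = -31216062080000/ 815509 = -38278010.52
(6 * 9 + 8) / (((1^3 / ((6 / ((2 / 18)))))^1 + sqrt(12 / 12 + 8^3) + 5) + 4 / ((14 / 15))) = -82424412 / 60930203 + 26576424 * sqrt(57) / 60930203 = 1.94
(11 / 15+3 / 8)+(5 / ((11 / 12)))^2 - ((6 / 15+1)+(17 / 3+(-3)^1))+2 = 83617 / 2904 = 28.79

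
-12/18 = -0.67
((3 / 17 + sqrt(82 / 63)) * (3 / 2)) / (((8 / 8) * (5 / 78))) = 351 / 85 + 39 * sqrt(574) / 35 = 30.83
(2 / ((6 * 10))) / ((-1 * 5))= -1 / 150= -0.01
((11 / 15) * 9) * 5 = 33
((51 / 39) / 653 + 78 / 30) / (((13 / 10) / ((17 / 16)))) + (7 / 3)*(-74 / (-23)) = 293433937 / 30458532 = 9.63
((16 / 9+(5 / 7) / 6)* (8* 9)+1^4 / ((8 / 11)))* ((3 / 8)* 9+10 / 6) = 311575 / 448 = 695.48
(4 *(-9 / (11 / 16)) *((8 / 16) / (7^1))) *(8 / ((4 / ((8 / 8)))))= -576 / 77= -7.48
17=17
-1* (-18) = 18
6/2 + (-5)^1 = -2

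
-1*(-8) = 8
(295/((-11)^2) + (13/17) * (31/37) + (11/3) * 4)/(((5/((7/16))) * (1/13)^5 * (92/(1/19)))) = 329.81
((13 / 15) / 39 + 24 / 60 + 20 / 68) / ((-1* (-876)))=137 / 167535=0.00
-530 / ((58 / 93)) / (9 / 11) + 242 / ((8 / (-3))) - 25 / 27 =-3540269 / 3132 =-1130.35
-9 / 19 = -0.47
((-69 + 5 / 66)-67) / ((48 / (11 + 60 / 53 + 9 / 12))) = -24499801 / 671616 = -36.48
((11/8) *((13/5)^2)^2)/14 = 314171/70000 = 4.49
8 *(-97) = -776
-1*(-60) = 60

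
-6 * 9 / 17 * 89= -4806 / 17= -282.71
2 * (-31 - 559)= -1180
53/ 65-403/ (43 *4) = -17079/ 11180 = -1.53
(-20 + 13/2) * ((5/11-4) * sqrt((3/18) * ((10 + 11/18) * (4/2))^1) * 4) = 117 * sqrt(1146)/11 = 360.07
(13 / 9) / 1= 13 / 9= 1.44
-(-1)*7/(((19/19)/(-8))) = -56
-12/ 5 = -2.40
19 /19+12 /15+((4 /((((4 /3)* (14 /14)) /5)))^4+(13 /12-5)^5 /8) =502755990869 /9953280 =50511.59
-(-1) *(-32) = -32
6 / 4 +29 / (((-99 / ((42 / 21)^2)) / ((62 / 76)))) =2047 / 3762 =0.54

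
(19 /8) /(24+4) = 19 /224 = 0.08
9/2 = 4.50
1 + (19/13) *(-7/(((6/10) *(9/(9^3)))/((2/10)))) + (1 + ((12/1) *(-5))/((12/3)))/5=-18072/65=-278.03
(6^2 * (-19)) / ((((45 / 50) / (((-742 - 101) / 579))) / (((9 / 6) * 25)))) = 8008500 / 193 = 41494.82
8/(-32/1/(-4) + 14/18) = 72/79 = 0.91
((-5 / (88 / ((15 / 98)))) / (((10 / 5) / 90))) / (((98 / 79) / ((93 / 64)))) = -24796125 / 54089728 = -0.46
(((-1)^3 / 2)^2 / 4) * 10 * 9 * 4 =45 / 2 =22.50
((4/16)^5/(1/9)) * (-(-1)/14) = 9/14336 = 0.00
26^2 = 676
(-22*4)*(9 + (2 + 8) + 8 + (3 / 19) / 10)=-225852 / 95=-2377.39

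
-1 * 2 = -2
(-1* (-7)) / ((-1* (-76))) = 7 / 76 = 0.09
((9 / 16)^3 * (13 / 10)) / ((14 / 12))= 28431 / 143360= 0.20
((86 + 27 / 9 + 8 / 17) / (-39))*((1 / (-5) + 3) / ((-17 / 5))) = 546 / 289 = 1.89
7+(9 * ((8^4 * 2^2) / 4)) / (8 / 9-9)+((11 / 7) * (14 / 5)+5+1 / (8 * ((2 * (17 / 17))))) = -26445939 / 5840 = -4528.41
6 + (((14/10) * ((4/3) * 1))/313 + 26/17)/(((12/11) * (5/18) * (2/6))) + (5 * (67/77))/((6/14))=137628622/4389825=31.35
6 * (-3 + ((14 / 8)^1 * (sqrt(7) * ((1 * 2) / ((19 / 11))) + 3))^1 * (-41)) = -9471 * sqrt(7) / 19- 2619 / 2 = -2628.34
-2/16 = -1/8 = -0.12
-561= -561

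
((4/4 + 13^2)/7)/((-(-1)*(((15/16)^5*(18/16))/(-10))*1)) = -570425344/1913625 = -298.09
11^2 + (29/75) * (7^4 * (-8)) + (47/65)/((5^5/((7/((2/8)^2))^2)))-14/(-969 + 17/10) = -43048459009333/5894484375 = -7303.18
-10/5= -2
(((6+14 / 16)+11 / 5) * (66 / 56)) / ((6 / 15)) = 11979 / 448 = 26.74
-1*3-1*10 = -13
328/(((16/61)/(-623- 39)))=-827831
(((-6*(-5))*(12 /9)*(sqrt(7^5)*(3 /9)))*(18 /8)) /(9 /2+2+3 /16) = 581.57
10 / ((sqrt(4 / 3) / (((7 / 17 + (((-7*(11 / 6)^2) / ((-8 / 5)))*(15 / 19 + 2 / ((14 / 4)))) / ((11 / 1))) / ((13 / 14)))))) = 7263865*sqrt(3) / 604656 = 20.81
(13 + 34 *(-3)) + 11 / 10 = -879 / 10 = -87.90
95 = 95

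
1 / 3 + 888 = 2665 / 3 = 888.33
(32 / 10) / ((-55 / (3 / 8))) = -6 / 275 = -0.02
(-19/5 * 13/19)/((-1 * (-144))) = -13/720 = -0.02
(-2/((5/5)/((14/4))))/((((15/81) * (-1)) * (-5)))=-7.56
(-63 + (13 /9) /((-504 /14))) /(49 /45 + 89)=-102125 /145944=-0.70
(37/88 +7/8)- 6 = -207/44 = -4.70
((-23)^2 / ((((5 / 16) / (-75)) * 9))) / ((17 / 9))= -126960 / 17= -7468.24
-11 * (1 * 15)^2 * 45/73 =-111375/73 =-1525.68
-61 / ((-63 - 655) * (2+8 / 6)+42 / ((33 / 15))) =2013 / 78350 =0.03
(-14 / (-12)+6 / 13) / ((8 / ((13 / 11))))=127 / 528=0.24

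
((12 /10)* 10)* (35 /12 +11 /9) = 149 /3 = 49.67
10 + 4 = 14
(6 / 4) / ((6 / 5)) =5 / 4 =1.25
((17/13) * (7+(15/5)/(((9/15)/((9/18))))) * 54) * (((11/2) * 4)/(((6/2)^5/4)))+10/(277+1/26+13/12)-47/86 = 242.43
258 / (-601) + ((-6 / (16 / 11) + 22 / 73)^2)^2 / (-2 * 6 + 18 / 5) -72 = -41053611580551995 / 419447017660416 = -97.88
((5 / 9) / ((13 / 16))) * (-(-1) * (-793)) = -4880 / 9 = -542.22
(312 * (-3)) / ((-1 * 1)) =936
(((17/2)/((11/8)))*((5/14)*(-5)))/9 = -850/693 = -1.23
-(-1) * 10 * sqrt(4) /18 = 10 /9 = 1.11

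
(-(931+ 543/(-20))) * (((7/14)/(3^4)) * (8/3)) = -18077/1215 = -14.88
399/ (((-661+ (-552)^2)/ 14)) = 5586/ 304043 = 0.02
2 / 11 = 0.18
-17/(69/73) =-17.99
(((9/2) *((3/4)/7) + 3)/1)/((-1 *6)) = -65/112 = -0.58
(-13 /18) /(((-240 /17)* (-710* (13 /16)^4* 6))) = -8704 /315873675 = -0.00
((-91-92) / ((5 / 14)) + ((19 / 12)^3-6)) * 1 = -514.43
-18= -18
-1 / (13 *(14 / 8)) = -4 / 91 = -0.04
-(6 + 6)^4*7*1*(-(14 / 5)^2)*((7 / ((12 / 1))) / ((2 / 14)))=116169984 / 25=4646799.36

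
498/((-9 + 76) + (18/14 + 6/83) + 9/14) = 578676/80179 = 7.22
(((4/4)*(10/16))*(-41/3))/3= -205/72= -2.85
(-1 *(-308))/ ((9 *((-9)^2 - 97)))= -2.14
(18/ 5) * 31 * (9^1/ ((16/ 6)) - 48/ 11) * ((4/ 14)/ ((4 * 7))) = -24273/ 21560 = -1.13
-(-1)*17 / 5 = 17 / 5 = 3.40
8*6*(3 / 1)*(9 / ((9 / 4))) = 576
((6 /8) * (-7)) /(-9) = 7 /12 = 0.58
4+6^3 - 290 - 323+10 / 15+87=-916 / 3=-305.33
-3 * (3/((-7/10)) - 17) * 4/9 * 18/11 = 3576/77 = 46.44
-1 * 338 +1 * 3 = -335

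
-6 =-6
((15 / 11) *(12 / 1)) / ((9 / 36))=720 / 11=65.45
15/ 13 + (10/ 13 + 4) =77/ 13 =5.92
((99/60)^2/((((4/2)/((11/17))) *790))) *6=35937/5372000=0.01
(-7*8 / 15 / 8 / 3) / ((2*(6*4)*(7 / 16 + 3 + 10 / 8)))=-0.00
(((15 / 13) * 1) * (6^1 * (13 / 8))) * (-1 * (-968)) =10890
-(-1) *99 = 99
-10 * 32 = -320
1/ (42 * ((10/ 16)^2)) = 32/ 525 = 0.06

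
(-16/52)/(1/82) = -328/13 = -25.23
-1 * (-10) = 10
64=64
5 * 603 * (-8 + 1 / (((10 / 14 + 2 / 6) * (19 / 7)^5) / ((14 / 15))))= -656461990251 / 27237089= -24101.77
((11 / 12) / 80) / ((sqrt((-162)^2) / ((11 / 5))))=121 / 777600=0.00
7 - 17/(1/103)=-1744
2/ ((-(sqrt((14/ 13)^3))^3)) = -28561*sqrt(182)/ 268912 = -1.43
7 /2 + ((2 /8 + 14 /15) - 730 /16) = -4913 /120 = -40.94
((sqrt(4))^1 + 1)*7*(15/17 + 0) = 315/17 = 18.53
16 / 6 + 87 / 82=917 / 246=3.73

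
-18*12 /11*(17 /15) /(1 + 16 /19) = -23256 /1925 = -12.08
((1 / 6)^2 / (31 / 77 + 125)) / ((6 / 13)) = 1001 / 2085696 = 0.00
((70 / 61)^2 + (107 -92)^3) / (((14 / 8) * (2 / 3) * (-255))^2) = 2010124 / 52693081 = 0.04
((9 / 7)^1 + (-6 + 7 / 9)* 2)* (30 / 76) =-2885 / 798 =-3.62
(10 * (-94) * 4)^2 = 14137600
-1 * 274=-274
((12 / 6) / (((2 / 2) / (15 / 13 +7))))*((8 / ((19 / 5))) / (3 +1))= 2120 / 247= 8.58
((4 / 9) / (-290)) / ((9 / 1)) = -2 / 11745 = -0.00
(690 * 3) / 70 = 207 / 7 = 29.57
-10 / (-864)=5 / 432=0.01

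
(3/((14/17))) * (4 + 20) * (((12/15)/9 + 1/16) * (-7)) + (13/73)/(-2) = -135399/1460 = -92.74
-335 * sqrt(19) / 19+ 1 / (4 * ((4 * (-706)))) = -335 * sqrt(19) / 19 -1 / 11296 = -76.85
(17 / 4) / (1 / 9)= 153 / 4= 38.25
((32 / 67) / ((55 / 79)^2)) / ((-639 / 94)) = -18772928 / 129509325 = -0.14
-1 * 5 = -5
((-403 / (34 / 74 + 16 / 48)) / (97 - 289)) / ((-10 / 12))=-44733 / 14080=-3.18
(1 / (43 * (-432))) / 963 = -1 / 17888688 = -0.00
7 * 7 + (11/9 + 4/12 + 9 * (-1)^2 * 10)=1265/9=140.56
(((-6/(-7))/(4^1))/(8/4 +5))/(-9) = -1/294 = -0.00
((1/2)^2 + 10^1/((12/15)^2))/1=15.88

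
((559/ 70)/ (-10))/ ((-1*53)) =559/ 37100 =0.02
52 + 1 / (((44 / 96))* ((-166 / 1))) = 47464 / 913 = 51.99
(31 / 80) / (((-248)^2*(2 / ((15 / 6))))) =1 / 126976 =0.00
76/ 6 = 38/ 3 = 12.67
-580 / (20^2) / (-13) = 29 / 260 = 0.11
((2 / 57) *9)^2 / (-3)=-12 / 361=-0.03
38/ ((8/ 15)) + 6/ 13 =3729/ 52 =71.71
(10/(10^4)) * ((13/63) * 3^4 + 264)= 0.28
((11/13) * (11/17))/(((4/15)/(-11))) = -19965/884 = -22.58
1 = 1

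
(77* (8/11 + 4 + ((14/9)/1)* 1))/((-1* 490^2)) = -311/154350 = -0.00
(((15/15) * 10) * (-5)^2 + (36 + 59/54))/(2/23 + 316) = 356569/392580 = 0.91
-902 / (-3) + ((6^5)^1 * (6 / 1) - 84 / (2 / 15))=138980 / 3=46326.67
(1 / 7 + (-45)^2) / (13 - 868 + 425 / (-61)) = -216184 / 92015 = -2.35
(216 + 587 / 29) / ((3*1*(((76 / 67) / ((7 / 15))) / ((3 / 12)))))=3213119 / 396720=8.10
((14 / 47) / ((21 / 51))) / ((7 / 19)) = 1.96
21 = 21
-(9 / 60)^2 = -9 / 400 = -0.02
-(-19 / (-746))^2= -361 / 556516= -0.00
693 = 693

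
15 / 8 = 1.88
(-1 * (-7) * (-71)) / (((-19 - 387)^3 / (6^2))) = 639 / 2390122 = 0.00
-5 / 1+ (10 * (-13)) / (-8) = 11.25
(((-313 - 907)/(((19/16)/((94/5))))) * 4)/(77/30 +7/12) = -29358080/1197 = -24526.38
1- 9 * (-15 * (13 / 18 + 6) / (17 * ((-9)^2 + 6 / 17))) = 1527 / 922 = 1.66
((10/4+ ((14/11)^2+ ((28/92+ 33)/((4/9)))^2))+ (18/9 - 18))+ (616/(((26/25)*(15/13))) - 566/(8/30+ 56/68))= 597628579303/106767012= 5597.50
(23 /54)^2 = 529 /2916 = 0.18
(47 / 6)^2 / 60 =2209 / 2160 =1.02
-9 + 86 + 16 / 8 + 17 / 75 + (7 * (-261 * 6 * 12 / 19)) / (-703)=89233094 / 1001775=89.07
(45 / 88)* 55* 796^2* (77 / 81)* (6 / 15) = 60985540 / 9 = 6776171.11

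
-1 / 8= -0.12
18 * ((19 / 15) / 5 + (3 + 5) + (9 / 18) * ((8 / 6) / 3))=3814 / 25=152.56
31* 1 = 31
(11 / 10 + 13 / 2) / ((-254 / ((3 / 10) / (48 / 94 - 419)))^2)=377739 / 6239819149369000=0.00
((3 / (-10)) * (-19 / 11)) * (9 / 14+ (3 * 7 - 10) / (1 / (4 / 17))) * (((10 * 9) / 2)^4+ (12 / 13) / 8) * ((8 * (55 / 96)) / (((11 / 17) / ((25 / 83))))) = 38944251814575 / 2658656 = 14648097.31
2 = 2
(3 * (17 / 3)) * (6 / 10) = 51 / 5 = 10.20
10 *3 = 30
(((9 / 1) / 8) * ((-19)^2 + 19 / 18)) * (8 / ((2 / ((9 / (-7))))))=-8379 / 4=-2094.75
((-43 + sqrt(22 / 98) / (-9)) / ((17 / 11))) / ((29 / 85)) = -2365 / 29 - 55 * sqrt(11) / 1827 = -81.65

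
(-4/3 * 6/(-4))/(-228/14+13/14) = -28/215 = -0.13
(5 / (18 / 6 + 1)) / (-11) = -5 / 44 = -0.11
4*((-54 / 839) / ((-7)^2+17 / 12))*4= -10368 / 507595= -0.02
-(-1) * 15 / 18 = 5 / 6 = 0.83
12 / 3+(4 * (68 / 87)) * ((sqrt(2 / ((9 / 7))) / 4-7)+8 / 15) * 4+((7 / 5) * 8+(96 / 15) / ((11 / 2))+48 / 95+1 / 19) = -17441761 / 272745+272 * sqrt(14) / 261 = -60.05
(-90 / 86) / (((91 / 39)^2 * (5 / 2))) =-162 / 2107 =-0.08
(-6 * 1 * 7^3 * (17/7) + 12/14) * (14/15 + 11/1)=-417428/7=-59632.57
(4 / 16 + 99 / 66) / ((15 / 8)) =14 / 15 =0.93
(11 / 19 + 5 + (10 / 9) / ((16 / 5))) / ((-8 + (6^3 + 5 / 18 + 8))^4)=11820006 / 4364065053440419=0.00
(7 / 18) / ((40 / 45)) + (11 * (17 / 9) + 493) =74047 / 144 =514.22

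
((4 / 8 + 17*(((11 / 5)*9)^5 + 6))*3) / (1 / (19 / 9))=327648421.03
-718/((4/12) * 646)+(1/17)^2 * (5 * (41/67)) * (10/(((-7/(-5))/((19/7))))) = -56408197/18026953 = -3.13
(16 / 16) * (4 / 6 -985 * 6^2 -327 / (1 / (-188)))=78050 / 3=26016.67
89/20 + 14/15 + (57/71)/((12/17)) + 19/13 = 221027/27690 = 7.98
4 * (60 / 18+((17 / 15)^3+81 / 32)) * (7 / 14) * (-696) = -22927139 / 2250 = -10189.84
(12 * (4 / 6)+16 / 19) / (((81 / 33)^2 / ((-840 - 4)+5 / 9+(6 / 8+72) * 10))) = -7070756 / 41553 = -170.16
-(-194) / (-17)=-194 / 17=-11.41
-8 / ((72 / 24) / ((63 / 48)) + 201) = -56 / 1423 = -0.04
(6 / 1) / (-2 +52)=3 / 25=0.12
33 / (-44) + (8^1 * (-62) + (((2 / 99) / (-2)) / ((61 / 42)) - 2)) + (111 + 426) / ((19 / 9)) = -37388513 / 152988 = -244.39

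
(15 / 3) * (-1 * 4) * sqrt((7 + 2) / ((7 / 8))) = -120 * sqrt(14) / 7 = -64.14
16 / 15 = 1.07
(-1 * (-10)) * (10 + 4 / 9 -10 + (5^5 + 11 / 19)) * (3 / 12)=7815.06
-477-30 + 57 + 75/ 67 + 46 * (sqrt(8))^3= -30075/ 67 + 736 * sqrt(2)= 591.98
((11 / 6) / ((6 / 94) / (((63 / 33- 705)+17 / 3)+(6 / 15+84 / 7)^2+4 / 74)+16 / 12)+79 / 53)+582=584.87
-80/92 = -20/23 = -0.87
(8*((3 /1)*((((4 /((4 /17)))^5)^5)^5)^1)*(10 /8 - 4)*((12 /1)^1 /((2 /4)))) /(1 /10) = -101360874670779080441203349754973374672070568582595927710581257624300639193401087267126429079656722954686627336706877013679453272787365623155791225024489382880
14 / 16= 7 / 8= 0.88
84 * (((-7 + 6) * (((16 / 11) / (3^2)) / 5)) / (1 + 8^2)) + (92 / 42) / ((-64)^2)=-6340303 / 153753600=-0.04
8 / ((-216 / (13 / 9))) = -0.05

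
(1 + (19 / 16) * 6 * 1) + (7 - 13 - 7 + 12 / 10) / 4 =207 / 40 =5.18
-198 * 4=-792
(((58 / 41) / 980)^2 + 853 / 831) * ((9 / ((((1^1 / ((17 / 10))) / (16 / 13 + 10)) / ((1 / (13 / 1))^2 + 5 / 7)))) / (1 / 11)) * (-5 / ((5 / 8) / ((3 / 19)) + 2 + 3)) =-72075282417915434856 / 92415795900598625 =-779.90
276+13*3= 315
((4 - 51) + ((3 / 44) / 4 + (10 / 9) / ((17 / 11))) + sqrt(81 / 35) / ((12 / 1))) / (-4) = 1245797 / 107712 - 3 * sqrt(35) / 560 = 11.53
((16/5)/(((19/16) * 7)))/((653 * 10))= 128/2171225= 0.00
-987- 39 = -1026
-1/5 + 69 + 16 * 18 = 1784/5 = 356.80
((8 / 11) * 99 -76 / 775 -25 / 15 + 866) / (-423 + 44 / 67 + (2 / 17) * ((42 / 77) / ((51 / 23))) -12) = -2.16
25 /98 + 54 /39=2089 /1274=1.64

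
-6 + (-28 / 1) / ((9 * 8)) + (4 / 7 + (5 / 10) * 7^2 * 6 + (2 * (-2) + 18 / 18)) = 17411 / 126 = 138.18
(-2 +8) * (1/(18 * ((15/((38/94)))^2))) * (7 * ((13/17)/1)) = 32851/25348275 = 0.00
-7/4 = -1.75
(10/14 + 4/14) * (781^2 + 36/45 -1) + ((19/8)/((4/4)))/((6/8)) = 18298919/30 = 609963.97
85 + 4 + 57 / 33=998 / 11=90.73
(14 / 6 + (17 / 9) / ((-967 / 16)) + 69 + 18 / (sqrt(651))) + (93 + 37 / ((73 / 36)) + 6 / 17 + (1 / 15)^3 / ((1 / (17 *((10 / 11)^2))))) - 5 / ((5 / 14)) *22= -2452193350559 / 19602767745 + 6 *sqrt(651) / 217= -124.39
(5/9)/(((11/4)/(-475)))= -9500/99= -95.96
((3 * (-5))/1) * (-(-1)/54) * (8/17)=-20/153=-0.13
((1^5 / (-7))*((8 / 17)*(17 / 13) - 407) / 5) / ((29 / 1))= 5283 / 13195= 0.40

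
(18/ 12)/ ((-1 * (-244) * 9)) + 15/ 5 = 4393/ 1464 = 3.00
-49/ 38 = -1.29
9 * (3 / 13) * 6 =162 / 13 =12.46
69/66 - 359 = -7875/22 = -357.95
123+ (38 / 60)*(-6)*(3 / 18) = 3671 / 30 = 122.37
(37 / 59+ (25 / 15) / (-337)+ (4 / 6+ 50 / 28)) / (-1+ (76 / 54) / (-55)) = -1270920915 / 423945326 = -3.00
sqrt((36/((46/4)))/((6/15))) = 6*sqrt(115)/23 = 2.80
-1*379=-379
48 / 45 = 16 / 15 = 1.07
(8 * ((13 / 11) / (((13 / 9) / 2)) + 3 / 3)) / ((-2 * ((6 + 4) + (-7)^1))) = -116 / 33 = -3.52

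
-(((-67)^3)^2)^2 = -8182718904632857144561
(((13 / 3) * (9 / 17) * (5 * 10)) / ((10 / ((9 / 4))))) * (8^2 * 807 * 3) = 67981680 / 17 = 3998922.35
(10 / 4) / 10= 1 / 4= 0.25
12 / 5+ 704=706.40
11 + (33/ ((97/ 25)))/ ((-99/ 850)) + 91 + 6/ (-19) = 158462/ 5529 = 28.66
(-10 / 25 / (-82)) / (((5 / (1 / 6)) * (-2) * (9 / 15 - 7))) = 0.00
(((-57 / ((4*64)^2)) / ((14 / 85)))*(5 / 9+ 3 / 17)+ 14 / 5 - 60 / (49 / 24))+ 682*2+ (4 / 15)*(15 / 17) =136919922277 / 102359040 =1337.64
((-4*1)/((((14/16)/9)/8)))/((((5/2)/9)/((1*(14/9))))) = -9216/5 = -1843.20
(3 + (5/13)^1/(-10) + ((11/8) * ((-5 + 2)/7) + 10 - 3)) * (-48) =-449.87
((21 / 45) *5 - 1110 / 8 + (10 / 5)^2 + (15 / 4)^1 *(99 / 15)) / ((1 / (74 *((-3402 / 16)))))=6776217 / 4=1694054.25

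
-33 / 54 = -11 / 18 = -0.61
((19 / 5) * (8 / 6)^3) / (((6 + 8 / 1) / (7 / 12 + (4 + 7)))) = 21128 / 2835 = 7.45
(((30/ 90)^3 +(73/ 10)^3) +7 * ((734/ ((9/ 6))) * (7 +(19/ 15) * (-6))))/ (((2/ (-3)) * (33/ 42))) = 28627417/ 9000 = 3180.82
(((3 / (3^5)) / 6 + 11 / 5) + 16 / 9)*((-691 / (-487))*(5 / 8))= 6682661 / 1893456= 3.53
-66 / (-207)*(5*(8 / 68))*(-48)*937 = -3298240 / 391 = -8435.40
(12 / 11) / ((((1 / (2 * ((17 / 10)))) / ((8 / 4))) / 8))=3264 / 55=59.35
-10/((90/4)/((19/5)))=-76/45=-1.69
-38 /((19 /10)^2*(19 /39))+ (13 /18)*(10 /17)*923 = 370.52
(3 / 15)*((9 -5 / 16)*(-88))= -1529 / 10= -152.90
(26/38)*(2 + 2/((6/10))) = 208/57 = 3.65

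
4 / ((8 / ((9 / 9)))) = 1 / 2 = 0.50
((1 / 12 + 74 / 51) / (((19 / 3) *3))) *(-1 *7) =-0.57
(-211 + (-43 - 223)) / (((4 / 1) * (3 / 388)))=-15423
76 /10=38 /5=7.60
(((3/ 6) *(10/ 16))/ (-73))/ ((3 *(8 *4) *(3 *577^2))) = -5/ 111991988736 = -0.00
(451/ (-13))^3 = -91733851/ 2197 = -41754.14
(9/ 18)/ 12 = 1/ 24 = 0.04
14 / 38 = 7 / 19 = 0.37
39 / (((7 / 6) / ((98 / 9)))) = 364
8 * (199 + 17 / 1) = 1728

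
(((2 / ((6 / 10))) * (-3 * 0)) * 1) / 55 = 0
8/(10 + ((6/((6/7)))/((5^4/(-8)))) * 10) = 500/569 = 0.88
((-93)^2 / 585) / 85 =961 / 5525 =0.17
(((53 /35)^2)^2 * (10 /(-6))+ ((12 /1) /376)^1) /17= -739004089 /1438799250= -0.51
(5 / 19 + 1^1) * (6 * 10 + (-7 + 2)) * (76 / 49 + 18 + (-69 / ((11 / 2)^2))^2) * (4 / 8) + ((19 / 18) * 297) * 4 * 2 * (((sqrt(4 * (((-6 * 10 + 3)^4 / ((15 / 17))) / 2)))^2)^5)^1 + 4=76162412761043064549179765641909511701088785203484 / 3872378125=19668123902813097455243930000000000000000.00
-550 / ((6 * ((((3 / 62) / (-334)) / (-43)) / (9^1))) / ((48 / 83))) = -11753860800 / 83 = -141612780.72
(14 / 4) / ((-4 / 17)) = -14.88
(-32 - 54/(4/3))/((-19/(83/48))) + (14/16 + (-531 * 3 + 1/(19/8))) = -2891233/1824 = -1585.11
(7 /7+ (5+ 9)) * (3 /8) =45 /8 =5.62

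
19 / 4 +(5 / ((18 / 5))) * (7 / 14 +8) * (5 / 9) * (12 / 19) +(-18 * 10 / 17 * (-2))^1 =1048919 / 34884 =30.07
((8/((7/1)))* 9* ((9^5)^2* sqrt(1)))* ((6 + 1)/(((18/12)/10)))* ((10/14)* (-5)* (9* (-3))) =1129718145924000/7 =161388306560571.43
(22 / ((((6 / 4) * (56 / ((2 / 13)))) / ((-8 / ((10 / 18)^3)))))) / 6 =-3564 / 11375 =-0.31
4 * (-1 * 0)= 0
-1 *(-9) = 9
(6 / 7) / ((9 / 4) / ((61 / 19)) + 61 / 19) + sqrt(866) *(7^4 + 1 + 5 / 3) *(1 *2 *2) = 27816 / 126931 + 28844 *sqrt(866) / 3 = 282939.46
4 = 4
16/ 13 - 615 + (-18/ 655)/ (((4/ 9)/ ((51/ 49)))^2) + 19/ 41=-4113717342837/ 6705800920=-613.46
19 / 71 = 0.27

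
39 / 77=0.51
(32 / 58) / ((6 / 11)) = 88 / 87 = 1.01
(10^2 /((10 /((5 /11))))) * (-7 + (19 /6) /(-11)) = -12025 /363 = -33.13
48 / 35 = 1.37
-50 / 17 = -2.94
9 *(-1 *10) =-90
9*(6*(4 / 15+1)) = 342 / 5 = 68.40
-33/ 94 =-0.35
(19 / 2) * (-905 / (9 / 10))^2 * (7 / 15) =1089303250 / 243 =4482729.42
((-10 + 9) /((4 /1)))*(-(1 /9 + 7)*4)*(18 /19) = 128 /19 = 6.74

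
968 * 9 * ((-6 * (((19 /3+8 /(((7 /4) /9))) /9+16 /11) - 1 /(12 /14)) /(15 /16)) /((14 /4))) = -65136896 /735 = -88621.63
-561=-561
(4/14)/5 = 2/35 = 0.06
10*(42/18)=23.33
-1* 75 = -75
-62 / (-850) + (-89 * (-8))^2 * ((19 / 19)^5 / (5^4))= 811.18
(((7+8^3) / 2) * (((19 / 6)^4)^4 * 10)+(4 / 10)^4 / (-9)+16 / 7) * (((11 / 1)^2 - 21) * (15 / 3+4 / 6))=18556698066149092013791922663 / 123423558451200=150349724955354.93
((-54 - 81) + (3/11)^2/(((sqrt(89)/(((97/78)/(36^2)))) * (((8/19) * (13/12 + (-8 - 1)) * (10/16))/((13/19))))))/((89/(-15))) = 97 * sqrt(89)/2185245480 + 2025/89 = 22.75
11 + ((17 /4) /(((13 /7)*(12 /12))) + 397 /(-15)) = -13.18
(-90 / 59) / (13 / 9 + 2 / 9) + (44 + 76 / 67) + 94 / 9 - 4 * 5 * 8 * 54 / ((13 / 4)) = -2603.80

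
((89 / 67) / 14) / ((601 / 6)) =267 / 281869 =0.00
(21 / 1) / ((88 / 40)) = 105 / 11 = 9.55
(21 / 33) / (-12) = -7 / 132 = -0.05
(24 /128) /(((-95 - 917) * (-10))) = 3 /161920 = 0.00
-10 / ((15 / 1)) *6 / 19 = -4 / 19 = -0.21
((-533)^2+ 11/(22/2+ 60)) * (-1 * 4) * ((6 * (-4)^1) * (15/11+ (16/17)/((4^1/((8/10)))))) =33054662208/781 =42323511.15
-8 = -8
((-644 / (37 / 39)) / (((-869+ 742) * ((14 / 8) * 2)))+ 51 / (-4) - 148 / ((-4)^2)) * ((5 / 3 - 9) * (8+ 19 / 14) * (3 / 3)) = 138627082 / 98679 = 1404.83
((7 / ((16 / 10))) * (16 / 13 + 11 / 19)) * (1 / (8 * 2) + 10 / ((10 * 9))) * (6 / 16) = 130375 / 252928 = 0.52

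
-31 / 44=-0.70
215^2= 46225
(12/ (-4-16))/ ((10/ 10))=-0.60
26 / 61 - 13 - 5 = -1072 / 61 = -17.57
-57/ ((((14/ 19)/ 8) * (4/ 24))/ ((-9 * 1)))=233928/ 7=33418.29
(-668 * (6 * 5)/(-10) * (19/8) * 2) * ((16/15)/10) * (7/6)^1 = 88844/75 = 1184.59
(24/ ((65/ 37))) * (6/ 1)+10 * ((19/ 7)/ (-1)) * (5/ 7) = 199322/ 3185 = 62.58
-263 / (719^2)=-0.00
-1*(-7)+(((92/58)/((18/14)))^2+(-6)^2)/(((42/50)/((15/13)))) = 362898077/6199011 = 58.54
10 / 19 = 0.53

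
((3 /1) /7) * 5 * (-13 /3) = -65 /7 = -9.29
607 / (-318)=-607 / 318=-1.91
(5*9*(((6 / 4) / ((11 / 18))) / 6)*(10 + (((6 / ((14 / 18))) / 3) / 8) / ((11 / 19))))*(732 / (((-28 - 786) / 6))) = -722843595 / 689458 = -1048.42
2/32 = 1/16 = 0.06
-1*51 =-51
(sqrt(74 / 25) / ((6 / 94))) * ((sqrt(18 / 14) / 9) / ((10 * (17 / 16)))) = 376 * sqrt(518) / 26775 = 0.32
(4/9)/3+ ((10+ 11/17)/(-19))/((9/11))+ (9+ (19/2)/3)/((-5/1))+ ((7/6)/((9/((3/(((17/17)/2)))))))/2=-112553/43605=-2.58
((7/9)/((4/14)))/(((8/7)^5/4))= 823543/147456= 5.59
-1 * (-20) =20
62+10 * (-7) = -8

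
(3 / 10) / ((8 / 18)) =27 / 40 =0.68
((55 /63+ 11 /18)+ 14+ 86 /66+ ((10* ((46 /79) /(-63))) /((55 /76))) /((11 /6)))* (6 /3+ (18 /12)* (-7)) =-342297023 /2408868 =-142.10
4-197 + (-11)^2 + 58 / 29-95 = -165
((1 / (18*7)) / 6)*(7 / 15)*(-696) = -58 / 135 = -0.43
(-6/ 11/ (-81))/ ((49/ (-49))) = -2/ 297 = -0.01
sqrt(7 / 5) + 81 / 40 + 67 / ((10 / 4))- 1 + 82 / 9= sqrt(35) / 5 + 13297 / 360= 38.12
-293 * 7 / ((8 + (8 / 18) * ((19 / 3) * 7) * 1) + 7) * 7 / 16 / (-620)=387639 / 9295040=0.04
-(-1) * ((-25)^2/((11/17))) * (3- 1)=21250/11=1931.82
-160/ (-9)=160/ 9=17.78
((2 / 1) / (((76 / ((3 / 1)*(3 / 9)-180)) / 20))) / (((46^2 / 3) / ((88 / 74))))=-59070 / 371887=-0.16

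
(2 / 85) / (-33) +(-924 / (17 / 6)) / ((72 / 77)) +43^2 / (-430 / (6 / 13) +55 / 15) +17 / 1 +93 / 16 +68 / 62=-326.85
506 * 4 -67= 1957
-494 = -494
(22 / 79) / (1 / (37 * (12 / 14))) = 4884 / 553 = 8.83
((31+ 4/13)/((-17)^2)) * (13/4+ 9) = 19943/15028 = 1.33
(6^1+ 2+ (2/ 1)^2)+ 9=21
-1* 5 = -5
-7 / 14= -0.50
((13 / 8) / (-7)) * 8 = -13 / 7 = -1.86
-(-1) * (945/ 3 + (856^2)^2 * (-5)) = -2684510228165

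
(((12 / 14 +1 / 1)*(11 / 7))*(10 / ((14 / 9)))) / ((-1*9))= -715 / 343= -2.08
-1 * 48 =-48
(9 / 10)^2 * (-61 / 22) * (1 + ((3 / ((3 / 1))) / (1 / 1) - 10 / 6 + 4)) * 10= -21411 / 220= -97.32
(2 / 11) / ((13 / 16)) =32 / 143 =0.22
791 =791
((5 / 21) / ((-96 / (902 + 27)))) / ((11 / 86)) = -199735 / 11088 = -18.01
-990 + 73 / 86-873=-160145 / 86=-1862.15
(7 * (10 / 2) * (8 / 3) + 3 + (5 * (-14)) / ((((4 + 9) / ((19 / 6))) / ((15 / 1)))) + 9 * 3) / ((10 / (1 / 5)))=-1033 / 390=-2.65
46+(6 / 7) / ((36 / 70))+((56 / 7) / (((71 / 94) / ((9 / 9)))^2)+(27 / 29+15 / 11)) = 308673749 / 4824237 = 63.98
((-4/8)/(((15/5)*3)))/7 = -1/126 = -0.01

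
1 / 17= 0.06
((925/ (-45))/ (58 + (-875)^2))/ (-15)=37/ 20673441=0.00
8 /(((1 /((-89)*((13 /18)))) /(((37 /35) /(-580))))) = 42809 /45675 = 0.94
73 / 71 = 1.03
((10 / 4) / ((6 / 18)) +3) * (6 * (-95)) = -5985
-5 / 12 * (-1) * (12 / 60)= 0.08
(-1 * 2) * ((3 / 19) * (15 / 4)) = -45 / 38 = -1.18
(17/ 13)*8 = 136/ 13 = 10.46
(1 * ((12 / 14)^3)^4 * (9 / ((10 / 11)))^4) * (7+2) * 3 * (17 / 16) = 374911276488061104 / 8650804500625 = 43338.31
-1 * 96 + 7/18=-1721/18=-95.61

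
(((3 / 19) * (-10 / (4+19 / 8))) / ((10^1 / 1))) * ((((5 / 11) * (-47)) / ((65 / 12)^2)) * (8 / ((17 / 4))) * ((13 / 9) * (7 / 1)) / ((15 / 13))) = 1347584 / 4530075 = 0.30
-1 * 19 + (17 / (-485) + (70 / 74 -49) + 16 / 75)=-18001286 / 269175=-66.88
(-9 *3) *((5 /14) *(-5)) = 675 /14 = 48.21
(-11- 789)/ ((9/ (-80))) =64000/ 9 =7111.11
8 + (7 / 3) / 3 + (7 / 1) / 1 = 15.78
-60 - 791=-851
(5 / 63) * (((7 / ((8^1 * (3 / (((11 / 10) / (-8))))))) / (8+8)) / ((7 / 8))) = -11 / 48384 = -0.00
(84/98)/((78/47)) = 47/91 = 0.52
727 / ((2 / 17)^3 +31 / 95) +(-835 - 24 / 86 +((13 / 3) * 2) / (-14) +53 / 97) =6173848826812 / 4468980411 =1381.49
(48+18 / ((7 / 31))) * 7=894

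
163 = 163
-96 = -96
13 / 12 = 1.08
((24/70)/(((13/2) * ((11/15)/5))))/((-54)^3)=-5/2189187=-0.00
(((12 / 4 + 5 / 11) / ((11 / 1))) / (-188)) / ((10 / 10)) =-19 / 11374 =-0.00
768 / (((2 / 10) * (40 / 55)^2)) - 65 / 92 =667855 / 92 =7259.29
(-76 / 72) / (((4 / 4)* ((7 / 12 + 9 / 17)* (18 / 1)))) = -323 / 6129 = -0.05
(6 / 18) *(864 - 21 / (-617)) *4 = 710812 / 617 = 1152.05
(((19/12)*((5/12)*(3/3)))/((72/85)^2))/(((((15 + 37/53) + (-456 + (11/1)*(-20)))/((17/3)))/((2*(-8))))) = 618423875/4898320128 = 0.13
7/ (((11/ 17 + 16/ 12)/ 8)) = 2856/ 101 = 28.28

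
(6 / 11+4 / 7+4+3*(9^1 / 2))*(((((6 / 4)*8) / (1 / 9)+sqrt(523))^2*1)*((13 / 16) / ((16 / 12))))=3018951*sqrt(523) / 1232+194666433 / 1408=194297.16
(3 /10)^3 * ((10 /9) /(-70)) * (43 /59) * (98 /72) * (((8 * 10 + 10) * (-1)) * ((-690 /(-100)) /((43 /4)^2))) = 1449 /634250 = 0.00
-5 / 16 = -0.31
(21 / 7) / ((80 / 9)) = 27 / 80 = 0.34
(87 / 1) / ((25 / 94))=8178 / 25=327.12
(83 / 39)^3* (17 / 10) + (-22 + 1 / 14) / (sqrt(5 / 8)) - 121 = -62055611 / 593190 - 307* sqrt(10) / 35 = -132.35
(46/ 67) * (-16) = -736/ 67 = -10.99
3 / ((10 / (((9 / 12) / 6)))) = 3 / 80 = 0.04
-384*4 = -1536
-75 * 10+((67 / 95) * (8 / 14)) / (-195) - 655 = -182193643 / 129675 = -1405.00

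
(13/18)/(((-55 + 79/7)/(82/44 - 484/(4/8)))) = 15.96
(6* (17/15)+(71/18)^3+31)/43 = 2891803/1253880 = 2.31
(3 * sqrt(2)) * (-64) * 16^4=-12582912 * sqrt(2)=-17794924.80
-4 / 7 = -0.57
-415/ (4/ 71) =-7366.25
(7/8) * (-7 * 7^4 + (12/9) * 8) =-352723/24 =-14696.79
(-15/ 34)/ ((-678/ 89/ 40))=4450/ 1921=2.32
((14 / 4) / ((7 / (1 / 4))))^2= 1 / 64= 0.02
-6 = -6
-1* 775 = -775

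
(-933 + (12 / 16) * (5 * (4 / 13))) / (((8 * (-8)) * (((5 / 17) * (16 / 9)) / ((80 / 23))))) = 926721 / 9568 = 96.86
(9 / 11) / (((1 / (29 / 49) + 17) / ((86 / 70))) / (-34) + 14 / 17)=11223 / 5159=2.18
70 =70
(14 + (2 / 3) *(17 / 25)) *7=7588 / 75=101.17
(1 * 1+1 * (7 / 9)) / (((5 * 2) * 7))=8 / 315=0.03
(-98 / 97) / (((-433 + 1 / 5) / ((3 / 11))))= 735 / 1154494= 0.00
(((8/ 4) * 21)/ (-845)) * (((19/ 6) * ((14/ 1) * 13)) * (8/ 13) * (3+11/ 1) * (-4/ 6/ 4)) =104272/ 2535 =41.13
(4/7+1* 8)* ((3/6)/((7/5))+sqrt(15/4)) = 150/49+30* sqrt(15)/7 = 19.66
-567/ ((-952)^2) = -0.00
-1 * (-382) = 382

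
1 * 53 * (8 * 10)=4240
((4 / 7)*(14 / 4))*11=22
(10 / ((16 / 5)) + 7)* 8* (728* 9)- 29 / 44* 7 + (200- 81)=23356361 / 44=530826.39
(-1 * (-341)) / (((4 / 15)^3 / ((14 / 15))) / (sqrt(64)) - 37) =-537075 / 58271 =-9.22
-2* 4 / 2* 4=-16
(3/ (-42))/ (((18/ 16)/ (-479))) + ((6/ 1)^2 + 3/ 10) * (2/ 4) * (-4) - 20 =-19589/ 315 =-62.19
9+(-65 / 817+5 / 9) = 69677 / 7353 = 9.48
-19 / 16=-1.19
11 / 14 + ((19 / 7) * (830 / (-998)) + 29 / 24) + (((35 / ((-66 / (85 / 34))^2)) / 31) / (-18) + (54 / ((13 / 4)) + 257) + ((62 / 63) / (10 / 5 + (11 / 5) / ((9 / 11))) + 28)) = 28092013023484651 / 93155061007008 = 301.56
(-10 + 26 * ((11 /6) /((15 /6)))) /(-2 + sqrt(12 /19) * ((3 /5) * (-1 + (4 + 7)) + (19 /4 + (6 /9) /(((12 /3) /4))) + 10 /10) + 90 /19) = -537472 /1946855 + 770032 * sqrt(57) /5840565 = 0.72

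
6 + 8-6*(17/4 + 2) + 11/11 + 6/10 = -219/10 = -21.90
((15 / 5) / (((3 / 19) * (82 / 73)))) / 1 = 1387 / 82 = 16.91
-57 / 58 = -0.98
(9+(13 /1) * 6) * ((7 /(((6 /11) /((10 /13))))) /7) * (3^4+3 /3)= 130790 /13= 10060.77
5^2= 25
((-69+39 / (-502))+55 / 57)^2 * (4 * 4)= 15194076569764 / 204690249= 74229.61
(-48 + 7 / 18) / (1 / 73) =-62561 / 18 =-3475.61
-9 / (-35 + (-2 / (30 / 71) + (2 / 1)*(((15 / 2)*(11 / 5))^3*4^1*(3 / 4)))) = -540 / 1614781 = -0.00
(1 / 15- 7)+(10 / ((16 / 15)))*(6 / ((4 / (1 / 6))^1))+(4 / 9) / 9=-58841 / 12960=-4.54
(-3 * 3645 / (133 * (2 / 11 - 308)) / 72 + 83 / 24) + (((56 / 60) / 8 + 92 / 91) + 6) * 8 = 42491160133 / 702527280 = 60.48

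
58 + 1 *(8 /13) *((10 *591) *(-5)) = -235646 /13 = -18126.62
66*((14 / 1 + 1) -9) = 396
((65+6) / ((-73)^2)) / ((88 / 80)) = 0.01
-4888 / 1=-4888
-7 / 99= -0.07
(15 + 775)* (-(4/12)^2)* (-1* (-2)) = -175.56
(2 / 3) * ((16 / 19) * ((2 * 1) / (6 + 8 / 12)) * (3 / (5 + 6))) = 48 / 1045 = 0.05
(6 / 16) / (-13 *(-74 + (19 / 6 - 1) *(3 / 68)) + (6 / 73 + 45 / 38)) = 70737 / 181468465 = 0.00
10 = 10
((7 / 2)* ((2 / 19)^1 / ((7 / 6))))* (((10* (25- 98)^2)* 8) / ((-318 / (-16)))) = 6821120 / 1007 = 6773.70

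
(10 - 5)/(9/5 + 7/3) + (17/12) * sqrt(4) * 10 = 5495/186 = 29.54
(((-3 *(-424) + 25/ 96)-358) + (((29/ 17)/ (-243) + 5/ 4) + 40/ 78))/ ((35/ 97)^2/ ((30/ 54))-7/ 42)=14811367458845/ 1094395536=13533.83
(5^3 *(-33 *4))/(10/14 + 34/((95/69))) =-10972500/16897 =-649.38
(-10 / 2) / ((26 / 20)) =-50 / 13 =-3.85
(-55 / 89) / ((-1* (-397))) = -55 / 35333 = -0.00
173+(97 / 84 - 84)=7573 / 84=90.15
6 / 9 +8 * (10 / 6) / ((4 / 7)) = 24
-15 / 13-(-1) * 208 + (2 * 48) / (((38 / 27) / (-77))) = -1246205 / 247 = -5045.36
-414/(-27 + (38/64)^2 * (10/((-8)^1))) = 1695744/112397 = 15.09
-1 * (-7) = 7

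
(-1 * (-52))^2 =2704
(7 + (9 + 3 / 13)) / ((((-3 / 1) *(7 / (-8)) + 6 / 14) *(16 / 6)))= 1477 / 741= 1.99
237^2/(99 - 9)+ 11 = 6351/10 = 635.10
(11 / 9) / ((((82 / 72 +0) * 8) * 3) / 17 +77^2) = 187 / 907383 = 0.00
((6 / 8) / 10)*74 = 111 / 20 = 5.55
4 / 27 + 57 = 1543 / 27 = 57.15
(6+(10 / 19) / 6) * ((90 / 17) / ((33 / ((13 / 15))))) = 9022 / 10659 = 0.85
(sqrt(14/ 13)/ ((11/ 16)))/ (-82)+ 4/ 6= 2/ 3 - 8* sqrt(182)/ 5863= 0.65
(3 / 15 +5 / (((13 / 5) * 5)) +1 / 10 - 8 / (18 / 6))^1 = -773 / 390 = -1.98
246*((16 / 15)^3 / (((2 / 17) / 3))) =2854912 / 375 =7613.10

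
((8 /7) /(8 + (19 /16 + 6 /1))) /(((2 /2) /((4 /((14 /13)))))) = 3328 /11907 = 0.28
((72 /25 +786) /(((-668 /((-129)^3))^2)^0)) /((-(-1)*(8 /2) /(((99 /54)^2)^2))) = 48124967 /21600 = 2228.01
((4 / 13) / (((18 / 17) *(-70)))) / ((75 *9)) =-17 / 2764125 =-0.00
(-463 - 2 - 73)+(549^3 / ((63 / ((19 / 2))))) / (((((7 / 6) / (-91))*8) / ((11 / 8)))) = -149860133635 / 448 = -334509226.86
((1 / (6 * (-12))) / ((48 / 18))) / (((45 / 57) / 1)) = -0.01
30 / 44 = 0.68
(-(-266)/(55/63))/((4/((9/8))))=75411/880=85.69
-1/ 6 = -0.17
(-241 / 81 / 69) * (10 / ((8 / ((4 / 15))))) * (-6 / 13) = 0.01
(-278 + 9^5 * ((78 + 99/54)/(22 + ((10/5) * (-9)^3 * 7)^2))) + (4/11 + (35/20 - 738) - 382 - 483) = -1076375893233/572893519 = -1878.84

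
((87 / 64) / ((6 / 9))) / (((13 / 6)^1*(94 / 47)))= 783 / 1664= 0.47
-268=-268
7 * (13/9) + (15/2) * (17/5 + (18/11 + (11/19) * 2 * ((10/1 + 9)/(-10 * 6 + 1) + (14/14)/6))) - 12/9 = 5016391/110979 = 45.20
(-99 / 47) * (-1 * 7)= 693 / 47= 14.74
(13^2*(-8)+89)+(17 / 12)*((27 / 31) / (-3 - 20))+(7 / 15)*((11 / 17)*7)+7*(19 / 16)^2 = -58230548183 / 46544640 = -1251.07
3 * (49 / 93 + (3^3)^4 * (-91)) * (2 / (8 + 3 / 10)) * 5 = -449758513400 / 2573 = -174799266.77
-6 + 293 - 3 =284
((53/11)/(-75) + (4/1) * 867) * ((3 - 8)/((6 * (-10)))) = 2861047/9900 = 288.99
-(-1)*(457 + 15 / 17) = 457.88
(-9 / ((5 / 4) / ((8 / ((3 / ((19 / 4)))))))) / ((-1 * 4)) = 114 / 5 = 22.80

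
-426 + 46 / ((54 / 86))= -9524 / 27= -352.74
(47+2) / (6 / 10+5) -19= -41 / 4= -10.25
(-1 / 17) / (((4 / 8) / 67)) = -134 / 17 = -7.88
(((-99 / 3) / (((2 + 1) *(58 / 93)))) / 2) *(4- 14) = 5115 / 58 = 88.19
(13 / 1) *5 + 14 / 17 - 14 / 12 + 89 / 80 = 268339 / 4080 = 65.77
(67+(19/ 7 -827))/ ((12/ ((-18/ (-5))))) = -15903/ 70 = -227.19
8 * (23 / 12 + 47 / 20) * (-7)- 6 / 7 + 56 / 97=-2436386 / 10185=-239.21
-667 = -667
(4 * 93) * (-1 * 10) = -3720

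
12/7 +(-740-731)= -10285/7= -1469.29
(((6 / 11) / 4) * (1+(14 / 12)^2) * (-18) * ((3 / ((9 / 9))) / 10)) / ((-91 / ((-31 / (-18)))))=527 / 16016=0.03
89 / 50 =1.78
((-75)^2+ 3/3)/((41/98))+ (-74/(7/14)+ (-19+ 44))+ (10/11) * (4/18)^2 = 486759395/36531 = 13324.56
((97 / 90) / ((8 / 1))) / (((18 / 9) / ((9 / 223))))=97 / 35680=0.00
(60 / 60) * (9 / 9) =1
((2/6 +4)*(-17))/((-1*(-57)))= -221/171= -1.29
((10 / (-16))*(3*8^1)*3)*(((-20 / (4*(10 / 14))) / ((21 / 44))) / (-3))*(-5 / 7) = 1100 / 7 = 157.14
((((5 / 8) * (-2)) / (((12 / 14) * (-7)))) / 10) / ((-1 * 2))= -1 / 96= -0.01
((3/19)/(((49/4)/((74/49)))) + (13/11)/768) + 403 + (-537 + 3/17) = -876623071993/6551618304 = -133.80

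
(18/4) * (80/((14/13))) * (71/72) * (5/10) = 4615/28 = 164.82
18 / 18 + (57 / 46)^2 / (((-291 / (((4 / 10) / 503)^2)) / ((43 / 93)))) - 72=-714370361220948 / 10061554383175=-71.00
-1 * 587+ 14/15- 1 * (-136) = -6751/15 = -450.07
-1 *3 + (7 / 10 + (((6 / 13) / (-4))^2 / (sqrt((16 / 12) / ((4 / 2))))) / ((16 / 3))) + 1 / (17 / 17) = -13 / 10 + 27 *sqrt(6) / 21632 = -1.30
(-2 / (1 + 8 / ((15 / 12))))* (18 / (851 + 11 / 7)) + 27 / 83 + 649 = 2975138231 / 4581932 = 649.32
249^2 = 62001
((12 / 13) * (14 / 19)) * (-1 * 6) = -1008 / 247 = -4.08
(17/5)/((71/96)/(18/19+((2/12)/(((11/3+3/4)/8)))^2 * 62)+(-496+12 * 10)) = -114935232/12706695139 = -0.01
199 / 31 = 6.42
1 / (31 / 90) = 90 / 31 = 2.90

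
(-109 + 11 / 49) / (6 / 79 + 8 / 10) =-1052675 / 8477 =-124.18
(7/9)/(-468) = -7/4212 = -0.00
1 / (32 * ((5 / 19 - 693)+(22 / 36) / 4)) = -171 / 3789820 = -0.00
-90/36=-5/2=-2.50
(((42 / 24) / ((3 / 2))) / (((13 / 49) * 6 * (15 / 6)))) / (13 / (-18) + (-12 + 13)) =343 / 325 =1.06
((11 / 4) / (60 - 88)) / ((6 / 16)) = -11 / 42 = -0.26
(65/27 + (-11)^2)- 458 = -9034/27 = -334.59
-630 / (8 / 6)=-945 / 2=-472.50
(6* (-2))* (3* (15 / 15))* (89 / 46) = -69.65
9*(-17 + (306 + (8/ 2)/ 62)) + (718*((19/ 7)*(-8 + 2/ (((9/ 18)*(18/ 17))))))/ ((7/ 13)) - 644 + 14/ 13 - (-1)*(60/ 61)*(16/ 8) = -144413140085/ 10841103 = -13320.89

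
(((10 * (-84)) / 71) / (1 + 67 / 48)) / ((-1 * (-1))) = -4.94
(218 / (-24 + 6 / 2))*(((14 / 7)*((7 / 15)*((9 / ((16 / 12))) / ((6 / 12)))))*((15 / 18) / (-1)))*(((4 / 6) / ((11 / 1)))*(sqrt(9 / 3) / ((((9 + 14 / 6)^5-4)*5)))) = 0.00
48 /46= 24 /23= 1.04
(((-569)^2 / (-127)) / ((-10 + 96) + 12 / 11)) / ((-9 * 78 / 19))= 67666049 / 85409532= 0.79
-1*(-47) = 47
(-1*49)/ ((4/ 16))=-196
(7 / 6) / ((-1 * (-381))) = 7 / 2286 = 0.00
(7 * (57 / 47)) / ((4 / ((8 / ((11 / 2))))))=1596 / 517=3.09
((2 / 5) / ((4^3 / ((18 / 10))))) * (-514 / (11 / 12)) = -6939 / 1100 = -6.31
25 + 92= 117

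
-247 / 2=-123.50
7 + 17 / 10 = 87 / 10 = 8.70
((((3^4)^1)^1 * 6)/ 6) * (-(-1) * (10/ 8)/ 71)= 405/ 284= 1.43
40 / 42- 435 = -9115 / 21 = -434.05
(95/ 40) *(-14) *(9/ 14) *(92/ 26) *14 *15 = -412965/ 26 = -15883.27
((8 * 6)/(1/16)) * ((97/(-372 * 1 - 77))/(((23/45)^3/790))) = -5362873920000/5462983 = -981675.02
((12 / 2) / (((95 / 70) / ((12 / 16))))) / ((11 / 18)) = 1134 / 209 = 5.43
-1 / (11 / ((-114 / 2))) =5.18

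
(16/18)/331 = 8/2979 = 0.00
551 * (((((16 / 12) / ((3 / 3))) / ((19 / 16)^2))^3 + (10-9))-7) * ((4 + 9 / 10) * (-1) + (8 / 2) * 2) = -2943187058651 / 334273365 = -8804.73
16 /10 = 8 /5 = 1.60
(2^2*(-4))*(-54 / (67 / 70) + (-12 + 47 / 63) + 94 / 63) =1489840 / 1407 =1058.88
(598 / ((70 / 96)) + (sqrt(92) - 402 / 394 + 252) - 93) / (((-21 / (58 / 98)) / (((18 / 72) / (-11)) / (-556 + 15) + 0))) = -32595797 / 28148051470 - 29 * sqrt(23) / 12247158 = -0.00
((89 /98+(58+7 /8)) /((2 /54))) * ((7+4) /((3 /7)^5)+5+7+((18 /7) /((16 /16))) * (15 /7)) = 217183089145 /172872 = 1256323.11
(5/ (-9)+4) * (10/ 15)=62/ 27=2.30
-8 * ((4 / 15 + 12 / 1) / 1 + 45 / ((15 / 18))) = -7952 / 15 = -530.13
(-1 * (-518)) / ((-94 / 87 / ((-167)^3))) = 104946613779 / 47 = 2232906676.15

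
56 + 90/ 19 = 1154/ 19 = 60.74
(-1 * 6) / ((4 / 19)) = -57 / 2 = -28.50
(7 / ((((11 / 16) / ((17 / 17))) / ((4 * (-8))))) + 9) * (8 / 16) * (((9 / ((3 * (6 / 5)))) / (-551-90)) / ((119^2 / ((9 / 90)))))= 0.00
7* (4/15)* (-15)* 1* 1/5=-28/5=-5.60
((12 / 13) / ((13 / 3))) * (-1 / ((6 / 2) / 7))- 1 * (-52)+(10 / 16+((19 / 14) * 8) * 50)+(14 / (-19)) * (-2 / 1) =596.46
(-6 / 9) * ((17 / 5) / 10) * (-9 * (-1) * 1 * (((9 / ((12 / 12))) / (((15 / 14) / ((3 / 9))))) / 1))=-714 / 125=-5.71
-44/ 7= -6.29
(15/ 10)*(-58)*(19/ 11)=-1653/ 11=-150.27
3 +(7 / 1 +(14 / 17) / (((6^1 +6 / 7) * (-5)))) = 9.98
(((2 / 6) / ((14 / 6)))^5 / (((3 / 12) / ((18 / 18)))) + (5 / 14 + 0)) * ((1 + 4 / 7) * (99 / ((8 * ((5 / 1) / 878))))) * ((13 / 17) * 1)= 74659869999 / 80001320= 933.23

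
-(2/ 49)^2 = -4/ 2401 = -0.00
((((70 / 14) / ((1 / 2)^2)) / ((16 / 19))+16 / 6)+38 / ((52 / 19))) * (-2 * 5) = -31435 / 78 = -403.01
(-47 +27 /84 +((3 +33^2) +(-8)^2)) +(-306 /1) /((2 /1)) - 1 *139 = 22885 /28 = 817.32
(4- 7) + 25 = 22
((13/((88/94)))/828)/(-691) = -611/25174512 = -0.00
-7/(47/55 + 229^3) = -385/660494442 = -0.00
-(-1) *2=2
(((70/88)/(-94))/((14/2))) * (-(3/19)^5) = 0.00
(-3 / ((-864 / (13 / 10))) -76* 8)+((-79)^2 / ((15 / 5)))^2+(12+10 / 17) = 70619763167 / 16320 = 4327191.37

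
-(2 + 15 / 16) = -47 / 16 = -2.94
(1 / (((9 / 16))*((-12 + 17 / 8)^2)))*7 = 7168 / 56169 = 0.13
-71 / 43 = -1.65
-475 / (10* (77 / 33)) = -20.36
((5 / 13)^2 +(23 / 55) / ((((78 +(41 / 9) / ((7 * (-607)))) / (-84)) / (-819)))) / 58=10230129089407 / 1608034126270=6.36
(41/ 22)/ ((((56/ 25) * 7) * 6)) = 1025/ 51744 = 0.02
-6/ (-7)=6/ 7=0.86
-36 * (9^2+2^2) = -3060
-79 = -79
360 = 360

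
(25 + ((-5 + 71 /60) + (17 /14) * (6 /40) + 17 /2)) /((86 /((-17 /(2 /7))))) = -426479 /20640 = -20.66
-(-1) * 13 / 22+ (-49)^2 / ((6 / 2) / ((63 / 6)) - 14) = -184253 / 1056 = -174.48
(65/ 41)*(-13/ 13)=-65/ 41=-1.59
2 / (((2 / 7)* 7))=1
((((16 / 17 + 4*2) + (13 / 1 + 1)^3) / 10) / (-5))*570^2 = -304106400 / 17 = -17888611.76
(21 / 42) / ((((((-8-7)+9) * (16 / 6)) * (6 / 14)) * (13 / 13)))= -7 / 96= -0.07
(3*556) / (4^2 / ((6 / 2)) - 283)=-5004 / 833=-6.01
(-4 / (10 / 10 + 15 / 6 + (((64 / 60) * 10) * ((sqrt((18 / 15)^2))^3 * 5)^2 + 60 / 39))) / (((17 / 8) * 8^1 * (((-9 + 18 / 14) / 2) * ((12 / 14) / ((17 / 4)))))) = 398125 / 1054712259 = 0.00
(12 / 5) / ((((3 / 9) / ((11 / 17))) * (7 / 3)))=2.00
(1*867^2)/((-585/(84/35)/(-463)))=464042676/325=1427823.62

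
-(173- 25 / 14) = -2397 / 14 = -171.21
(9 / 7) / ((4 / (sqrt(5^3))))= 45*sqrt(5) / 28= 3.59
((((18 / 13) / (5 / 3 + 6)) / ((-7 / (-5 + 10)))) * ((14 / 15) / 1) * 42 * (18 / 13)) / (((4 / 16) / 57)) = -6205248 / 3887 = -1596.41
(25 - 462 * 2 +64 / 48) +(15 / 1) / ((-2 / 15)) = -6061 / 6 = -1010.17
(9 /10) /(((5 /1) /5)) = 9 /10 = 0.90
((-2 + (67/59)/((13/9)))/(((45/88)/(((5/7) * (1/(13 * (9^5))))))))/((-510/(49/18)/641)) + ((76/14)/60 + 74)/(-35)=-12614363281897537/5958988438180050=-2.12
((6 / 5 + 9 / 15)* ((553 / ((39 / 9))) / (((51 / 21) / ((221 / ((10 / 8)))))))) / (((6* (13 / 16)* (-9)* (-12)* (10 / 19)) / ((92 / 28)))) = 966644 / 4875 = 198.29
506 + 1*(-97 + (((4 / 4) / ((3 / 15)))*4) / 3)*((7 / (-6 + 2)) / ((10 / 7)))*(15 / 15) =73999 / 120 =616.66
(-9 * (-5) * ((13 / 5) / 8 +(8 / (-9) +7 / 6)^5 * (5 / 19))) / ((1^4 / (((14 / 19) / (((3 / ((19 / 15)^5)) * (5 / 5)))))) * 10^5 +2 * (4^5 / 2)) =2804849216981 / 24110969756115456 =0.00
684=684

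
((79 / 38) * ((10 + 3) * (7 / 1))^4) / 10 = 5417421919 / 380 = 14256373.47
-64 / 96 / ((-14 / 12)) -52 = -360 / 7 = -51.43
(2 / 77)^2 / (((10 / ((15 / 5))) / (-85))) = -102 / 5929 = -0.02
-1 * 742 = -742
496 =496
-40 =-40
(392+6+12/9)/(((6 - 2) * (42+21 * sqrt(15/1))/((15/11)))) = -2995/2541+2995 * sqrt(15)/5082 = 1.10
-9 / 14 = -0.64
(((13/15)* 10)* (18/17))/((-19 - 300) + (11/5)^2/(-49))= -47775/1661308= -0.03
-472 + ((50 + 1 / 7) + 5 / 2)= -5871 / 14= -419.36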